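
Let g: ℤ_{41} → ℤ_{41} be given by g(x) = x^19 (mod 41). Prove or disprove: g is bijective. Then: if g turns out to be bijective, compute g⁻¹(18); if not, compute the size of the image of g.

16

Since 41 is prime, the nonzero elements of ℤ_{41} form a cyclic group of order 40.
As gcd(19, 40) = 1, raising to the 19th power is a bijection on this group: if u^19 ≡ v^19 then (uv^{−1})^19 = 1, and the only element of order dividing gcd(19, 40) = 1 is 1, so u = v.
With g(0) = 0 this makes g injective on all of ℤ_{41}, hence bijective (finite equal-size domain and codomain). In particular g is bijective.
Since g is bijective, we find the preimage of 18. The inverse of x ↦ x^19 on (ℤ_{41})^× is x ↦ x^19, because 19·19 = 361 = 9·40 + 1 ≡ 1 (mod 40) and x^{40} = 1 for x ≠ 0 (Fermat). So g⁻¹(18) = 18^19 mod 41.
Repeated squaring mod 41: 18^1 ≡ 18, 18^2 ≡ 18² = 324 ≡ 37, 18^4 ≡ 37² = 1369 ≡ 16, 18^8 ≡ 16² = 256 ≡ 10, 18^16 ≡ 10² = 100 ≡ 18. Since 19 = 16 + 2 + 1, 18^19 ≡ 18·37·18: 18·37 = 666 ≡ 10, then 10·18 = 180 ≡ 16. So 18^19 ≡ 16 (mod 41).
Hence g⁻¹(18) = 16.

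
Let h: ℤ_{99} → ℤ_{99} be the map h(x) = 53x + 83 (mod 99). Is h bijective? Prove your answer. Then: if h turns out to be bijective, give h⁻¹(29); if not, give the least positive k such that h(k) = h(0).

27

Recall that h is injective if h(x_1) = h(x_2) implies x_1 = x_2.
Suppose h(x_1) = h(x_2) in ℤ_{99}. Then 53x_1 + 83 ≡ 53x_2 + 83 (mod 99), hence 53(x_1 − x_2) ≡ 0 (mod 99).
Since gcd(53, 99) = 1, 53 is invertible modulo 99, so x_1 − x_2 ≡ 0 (mod 99), i.e. x_1 = x_2.
We now compute 53⁻¹ mod 99 explicitly. Euclid's algorithm: 99 = 1·53 + 46, 53 = 1·46 + 7, 46 = 6·7 + 4, 7 = 1·4 + 3, 4 = 1·3 + 1; back-substituting gives 1 = 71·53 − 38·99, so 53⁻¹ ≡ 71 (mod 99).
For any y ∈ ℤ_{99}, x = 71(y − 83) mod 99 satisfies h(x) = 53·71(y − 83) + 83 ≡ y (since 53·71 ≡ 1 mod 99). So every y has a preimage.
Thus h is bijective.
Since h is bijective, we find h⁻¹(29): we need 53x ≡ 29 − 83 ≡ 45 (mod 99). Using 53⁻¹ = 71: x ≡ 71·45 = 3195 = 32·99 + 27, so x = 27.
Check: h(27) = 53·27 + 83 = 1514 = 15·99 + 29 ≡ 29 (mod 99).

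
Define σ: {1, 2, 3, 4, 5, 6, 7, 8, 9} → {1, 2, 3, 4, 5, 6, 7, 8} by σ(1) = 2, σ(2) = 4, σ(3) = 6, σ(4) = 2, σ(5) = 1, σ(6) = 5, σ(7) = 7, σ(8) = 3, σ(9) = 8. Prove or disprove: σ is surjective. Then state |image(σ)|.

8

Every element of the codomain has a preimage: 1 = σ(5), 2 = σ(1), 3 = σ(8), 4 = σ(2), 5 = σ(6), 6 = σ(3), 7 = σ(7), 8 = σ(9).
Thus σ is surjective.
The image of σ is {1, 2, 3, 4, 5, 6, 7, 8}, which has 8 elements.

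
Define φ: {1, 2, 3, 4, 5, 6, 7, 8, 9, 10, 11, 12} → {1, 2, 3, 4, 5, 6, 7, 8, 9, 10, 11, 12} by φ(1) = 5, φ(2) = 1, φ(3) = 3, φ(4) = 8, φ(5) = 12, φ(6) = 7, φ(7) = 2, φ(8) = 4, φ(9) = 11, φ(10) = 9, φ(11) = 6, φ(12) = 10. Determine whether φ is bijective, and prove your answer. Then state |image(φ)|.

The values 5, 1, 3, 8, 12, 7, 2, 4, 11, 9, 6, 10 are a permutation of {1, 2, 3, 4, 5, 6, 7, 8, 9, 10, 11, 12}: each element appears exactly once.
So φ is injective and surjective, hence bijective.
The image of φ is {1, 2, 3, 4, 5, 6, 7, 8, 9, 10, 11, 12}, which has 12 elements.

12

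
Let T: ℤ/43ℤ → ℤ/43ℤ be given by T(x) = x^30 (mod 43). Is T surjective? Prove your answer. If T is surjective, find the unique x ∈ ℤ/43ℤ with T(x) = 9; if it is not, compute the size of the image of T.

8

T(1) = 1^30 = 1.
T(6): Repeated squaring mod 43: 6^1 ≡ 6, 6^2 ≡ 6² = 36, 6^4 ≡ 36² = 1296 ≡ 6, 6^8 ≡ 6² = 36, 6^16 ≡ 36² = 1296 ≡ 6. Since 30 = 16 + 8 + 4 + 2, 6^30 ≡ 6·36·6·36: 6·36 = 216 ≡ 1, then 1·6 = 6, then 6·36 = 216 ≡ 1. So 6^30 ≡ 1 (mod 43).
So T(1) = T(6) = 1 while 1 ≠ 6, hence T is not injective.
A non-injective map from the 43-element set ℤ/43ℤ to itself takes at most 42 distinct values, so it cannot be surjective. Thus T is not surjective.
Since T is not surjective, we determine |image(T)|. Computing x^30 mod 43 for each x (by repeated squaring, reducing mod 43 at every step), the values T(0), T(1), …, T(42) are: 0, 1, 4, 11, 16, 21, 1, 1, 21, 35, 41, 35, 4, 21, 4, 16, 41, 41, 11, 16, 35, 11, 11, 35, 16, 11, 41, 41, 16, 4, 21, 4, 35, 41, 35, 21, 1, 1, 21, 16, 11, 4, 1.
The distinct values are {0, 1, 4, 11, 16, 21, 35, 41}; there are 8 of them.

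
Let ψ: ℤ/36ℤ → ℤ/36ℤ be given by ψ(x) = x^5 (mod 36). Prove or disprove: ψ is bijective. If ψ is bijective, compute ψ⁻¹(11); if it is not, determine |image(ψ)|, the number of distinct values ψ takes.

ψ(0) = 0^5 = 0.
ψ(6): Repeated squaring mod 36: 6^1 ≡ 6, 6^2 ≡ 6² = 36 ≡ 0, 6^4 ≡ 0² = 0. Since 5 = 4 + 1, 6^5 ≡ 0·6: 0·6 = 0. So 6^5 ≡ 0 (mod 36).
So ψ(0) = ψ(6) = 0 while 0 ≠ 6, hence ψ is not injective, hence not bijective.
Since ψ is not bijective, we determine |image(ψ)|. Computing x^5 mod 36 for each x (by repeated squaring, reducing mod 36 at every step), the values ψ(0), ψ(1), …, ψ(35) are: 0, 1, 32, 27, 16, 29, 0, 31, 8, 9, 28, 23, 0, 25, 20, 27, 4, 17, 0, 19, 32, 9, 16, 11, 0, 13, 8, 27, 28, 5, 0, 7, 20, 9, 4, 35.
The distinct values are {0, 1, 4, 5, 7, 8, 9, 11, 13, 16, 17, 19, 20, 23, 25, 27, 28, 29, 31, 32, 35}; there are 21 of them.

21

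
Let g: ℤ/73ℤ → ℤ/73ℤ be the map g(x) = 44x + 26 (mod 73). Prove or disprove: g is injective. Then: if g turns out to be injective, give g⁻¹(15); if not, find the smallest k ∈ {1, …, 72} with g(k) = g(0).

If g(a) = g(b), then 44a ≡ 44b (mod 73). Because gcd(44, 73) = 1, we may cancel 44 to get a ≡ b (mod 73).
Therefore g is injective.
We now compute 44⁻¹ mod 73 explicitly. Euclid's algorithm: 73 = 1·44 + 29, 44 = 1·29 + 15, 29 = 1·15 + 14, 15 = 1·14 + 1; back-substituting gives 1 = 5·44 − 3·73, so 44⁻¹ ≡ 5 (mod 73).
Since g is injective, we find g⁻¹(15): we need 44x ≡ 15 − 26 ≡ 62 (mod 73). Using 44⁻¹ = 5: x ≡ 5·62 = 310 = 4·73 + 18, so x = 18.
Check: g(18) = 44·18 + 26 = 818 = 11·73 + 15 ≡ 15 (mod 73).

18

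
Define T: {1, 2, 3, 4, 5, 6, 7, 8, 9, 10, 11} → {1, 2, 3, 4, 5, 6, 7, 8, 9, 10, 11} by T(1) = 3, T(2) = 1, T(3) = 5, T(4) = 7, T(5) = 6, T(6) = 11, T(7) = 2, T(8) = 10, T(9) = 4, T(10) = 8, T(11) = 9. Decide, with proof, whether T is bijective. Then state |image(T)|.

11

The values 3, 1, 5, 7, 6, 11, 2, 10, 4, 8, 9 are a permutation of {1, 2, 3, 4, 5, 6, 7, 8, 9, 10, 11}: each element appears exactly once.
So T is injective and surjective, hence bijective.
The image of T is {1, 2, 3, 4, 5, 6, 7, 8, 9, 10, 11}, which has 11 elements.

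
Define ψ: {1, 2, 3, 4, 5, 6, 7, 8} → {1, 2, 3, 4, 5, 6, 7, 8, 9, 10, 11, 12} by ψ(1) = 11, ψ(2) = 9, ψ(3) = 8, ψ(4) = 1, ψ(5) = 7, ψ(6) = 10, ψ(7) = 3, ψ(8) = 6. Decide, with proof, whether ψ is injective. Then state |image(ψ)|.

8

The values ψ(1), …, ψ(8) are 11, 9, 8, 1, 7, 10, 3, 6 — all distinct.
So ψ(a) = ψ(b) only when a = b, and ψ is injective.
The image of ψ is {1, 3, 6, 7, 8, 9, 10, 11}, which has 8 elements.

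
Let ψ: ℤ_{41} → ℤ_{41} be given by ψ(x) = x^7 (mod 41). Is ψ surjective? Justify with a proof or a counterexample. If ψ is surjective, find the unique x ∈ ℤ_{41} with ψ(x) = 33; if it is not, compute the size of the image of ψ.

Since 41 is prime, the nonzero elements of ℤ_{41} form a cyclic group of order 40.
As gcd(7, 40) = 1, raising to the 7th power is a bijection on this group: if u^7 ≡ v^7 then (uv^{−1})^7 = 1, and the only element of order dividing gcd(7, 40) = 1 is 1, so u = v.
With ψ(0) = 0 this makes ψ injective on all of ℤ_{41}, hence bijective (finite equal-size domain and codomain). In particular ψ is surjective.
Since ψ is surjective, we find the preimage of 33. The inverse of x ↦ x^7 on (ℤ_{41})^× is x ↦ x^23, because 7·23 = 161 = 4·40 + 1 ≡ 1 (mod 40) and x^{40} = 1 for x ≠ 0 (Fermat). So ψ⁻¹(33) = 33^23 mod 41.
Repeated squaring mod 41: 33^1 ≡ 33, 33^2 ≡ 33² = 1089 ≡ 23, 33^4 ≡ 23² = 529 ≡ 37, 33^8 ≡ 37² = 1369 ≡ 16, 33^16 ≡ 16² = 256 ≡ 10. Since 23 = 16 + 4 + 2 + 1, 33^23 ≡ 10·37·23·33: 10·37 = 370 ≡ 1, then 1·23 = 23, then 23·33 = 759 ≡ 21. So 33^23 ≡ 21 (mod 41).
Hence ψ⁻¹(33) = 21.

21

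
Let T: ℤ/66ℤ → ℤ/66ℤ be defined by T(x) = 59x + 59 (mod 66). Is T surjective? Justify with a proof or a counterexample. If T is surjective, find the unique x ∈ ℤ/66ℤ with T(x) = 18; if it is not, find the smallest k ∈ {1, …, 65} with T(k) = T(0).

Since gcd(59, 66) = 1, 59 is invertible modulo 66. Euclid's algorithm: 66 = 1·59 + 7, 59 = 8·7 + 3, 7 = 2·3 + 1; back-substituting gives 1 = 47·59 − 42·66, so 59⁻¹ ≡ 47 (mod 66).
For any y ∈ ℤ/66ℤ, x = 47(y − 59) mod 66 satisfies T(x) = 59·47(y − 59) + 59 ≡ y (since 59·47 ≡ 1 mod 66). So every y has a preimage.
Therefore T is surjective.
Since T is surjective, we find T⁻¹(18): we need 59x ≡ 18 − 59 ≡ 25 (mod 66). Using 59⁻¹ = 47: x ≡ 47·25 = 1175 = 17·66 + 53, so x = 53.
Check: T(53) = 59·53 + 59 = 3186 = 48·66 + 18 ≡ 18 (mod 66).

53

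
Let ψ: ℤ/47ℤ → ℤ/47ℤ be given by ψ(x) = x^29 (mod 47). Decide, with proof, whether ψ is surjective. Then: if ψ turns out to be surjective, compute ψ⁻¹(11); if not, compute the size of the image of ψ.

23

Since 47 is prime, the nonzero elements of ℤ/47ℤ form a cyclic group of order 46.
As gcd(29, 46) = 1, raising to the 29th power is a bijection on this group: if a^29 ≡ b^29 then (ab^{−1})^29 = 1, and the only element of order dividing gcd(29, 46) = 1 is 1, so a = b.
With ψ(0) = 0 this makes ψ injective on all of ℤ/47ℤ, hence bijective (finite equal-size domain and codomain). In particular ψ is surjective.
Since ψ is surjective, we find the preimage of 11. The inverse of x ↦ x^29 on (ℤ/47ℤ)^× is x ↦ x^27, because 29·27 = 783 = 17·46 + 1 ≡ 1 (mod 46) and x^{46} = 1 for x ≠ 0 (Fermat). So ψ⁻¹(11) = 11^27 mod 47.
Repeated squaring mod 47: 11^1 ≡ 11, 11^2 ≡ 11² = 121 ≡ 27, 11^4 ≡ 27² = 729 ≡ 24, 11^8 ≡ 24² = 576 ≡ 12, 11^16 ≡ 12² = 144 ≡ 3. Since 27 = 16 + 8 + 2 + 1, 11^27 ≡ 3·12·27·11: 3·12 = 36, then 36·27 = 972 ≡ 32, then 32·11 = 352 ≡ 23. So 11^27 ≡ 23 (mod 47).
Hence ψ⁻¹(11) = 23.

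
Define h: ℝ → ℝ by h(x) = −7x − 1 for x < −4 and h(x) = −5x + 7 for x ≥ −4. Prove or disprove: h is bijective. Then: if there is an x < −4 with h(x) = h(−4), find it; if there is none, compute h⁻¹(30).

Both pieces are strictly decreasing (slopes −7 and −5), so each is injective on its own interval.
The left piece maps (−∞, −4) onto (27, ∞); the right piece maps [−4, ∞) onto (−∞, 27].
Since 27 = 27, the images partition ℝ: h is injective and surjective, hence bijective.
Because the two images are disjoint, no x < −4 has h(x) = h(−4), so we compute h⁻¹(30): 30 lies in (27, ∞), so solve −7x − 1 = 30: x = (30 + 1)/(−7) = −31/7.

-31/7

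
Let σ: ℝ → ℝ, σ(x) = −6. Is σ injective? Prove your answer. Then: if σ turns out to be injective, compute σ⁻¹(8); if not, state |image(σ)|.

Recall that injectivity means: for all u, v in the domain, σ(u) = σ(v) implies u = v.
σ(0) = −6 = σ(1) with 0 ≠ 1, so σ is not injective.
Since σ is not injective, we state |image(σ)|: the image of σ is {−6}, which has 1 element.

1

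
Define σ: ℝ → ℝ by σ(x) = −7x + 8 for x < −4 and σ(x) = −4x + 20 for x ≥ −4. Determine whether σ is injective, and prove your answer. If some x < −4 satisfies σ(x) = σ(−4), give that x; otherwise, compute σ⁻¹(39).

-31/7

Both pieces are strictly decreasing (slopes −7 and −4), so each is injective on its own interval.
The left piece maps (−∞, −4) onto (36, ∞); the right piece maps [−4, ∞) onto (−∞, 36].
These images are disjoint, so no value is attained by both pieces. Therefore σ is injective.
Because the two images are disjoint, no x < −4 has σ(x) = σ(−4), so we compute σ⁻¹(39): 39 lies in (36, ∞), so solve −7x + 8 = 39: x = (39 − 8)/(−7) = −31/7.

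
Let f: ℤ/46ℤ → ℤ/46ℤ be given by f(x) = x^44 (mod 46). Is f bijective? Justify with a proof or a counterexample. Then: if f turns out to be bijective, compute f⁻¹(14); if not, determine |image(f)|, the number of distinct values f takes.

f(1) = 1^44 = 1.
f(3): Repeated squaring mod 46: 3^1 ≡ 3, 3^2 ≡ 3² = 9, 3^4 ≡ 9² = 81 ≡ 35, 3^8 ≡ 35² = 1225 ≡ 29, 3^16 ≡ 29² = 841 ≡ 13, 3^32 ≡ 13² = 169 ≡ 31. Since 44 = 32 + 8 + 4, 3^44 ≡ 31·29·35: 31·29 = 899 ≡ 25, then 25·35 = 875 ≡ 1. So 3^44 ≡ 1 (mod 46).
So f(1) = f(3) = 1 while 1 ≠ 3, so f is not injective, hence not bijective.
Since f is not bijective, we determine |image(f)|. Computing x^44 mod 46 for each x (by repeated squaring, reducing mod 46 at every step), the values f(0), f(1), …, f(45) are: 0, 1, 24, 1, 24, 1, 24, 1, 24, 1, 24, 1, 24, 1, 24, 1, 24, 1, 24, 1, 24, 1, 24, 23, 24, 1, 24, 1, 24, 1, 24, 1, 24, 1, 24, 1, 24, 1, 24, 1, 24, 1, 24, 1, 24, 1.
The distinct values are {0, 1, 23, 24}; there are 4 of them.

4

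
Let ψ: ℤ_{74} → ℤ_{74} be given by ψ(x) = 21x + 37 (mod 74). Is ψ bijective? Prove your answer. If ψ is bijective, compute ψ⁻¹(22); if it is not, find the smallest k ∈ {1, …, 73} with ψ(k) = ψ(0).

Recall: ψ is injective when ψ(x_1) = ψ(x_2) forces x_1 = x_2.
If ψ(x_1) = ψ(x_2), then 21x_1 ≡ 21x_2 (mod 74). Because gcd(21, 74) = 1, we may cancel 21 to get x_1 ≡ x_2 (mod 74).
We now compute 21⁻¹ mod 74 explicitly. Euclid's algorithm: 74 = 3·21 + 11, 21 = 1·11 + 10, 11 = 1·10 + 1; back-substituting gives 1 = 67·21 − 19·74, so 21⁻¹ ≡ 67 (mod 74).
For any y ∈ ℤ_{74}, x = 67(y − 37) mod 74 satisfies ψ(x) = 21·67(y − 37) + 37 ≡ y (since 21·67 ≡ 1 mod 74). So every y has a preimage.
Thus ψ is bijective.
Since ψ is bijective, we find ψ⁻¹(22): we need 21x ≡ 22 − 37 ≡ 59 (mod 74). Using 21⁻¹ = 67: x ≡ 67·59 = 3953 = 53·74 + 31, so x = 31.
Check: ψ(31) = 21·31 + 37 = 688 = 9·74 + 22 ≡ 22 (mod 74).

31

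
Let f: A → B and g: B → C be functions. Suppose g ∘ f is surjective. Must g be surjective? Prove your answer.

surjective

Let c ∈ C. Since g ∘ f is surjective, some a ∈ A has g(f(a)) = c. Then b = f(a) ∈ B satisfies g(b) = c. So g is surjective.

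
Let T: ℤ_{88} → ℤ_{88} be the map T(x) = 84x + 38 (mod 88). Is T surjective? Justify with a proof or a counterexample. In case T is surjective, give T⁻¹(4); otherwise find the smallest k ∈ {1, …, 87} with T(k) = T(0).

22

Recall: T is surjective if every y in the codomain equals T(x) for some x in the domain.
Since gcd(84, 88) = 4, we have 84x ≡ 0 (mod 4) for all x, so T(x) ≡ 2 (mod 4).
But 0 ≢ 2 (mod 4), so 0 ∈ ℤ_{88} has no preimage. Hence T is not surjective.
Since T is not surjective, we find the least positive k with T(k) = T(0): this means 84k ≡ 0 (mod 88), i.e. 88 ∣ 84k. Since gcd(84, 88) = 4, dividing through by 4 this holds exactly when 22 ∣ 21k, and as gcd(21, 22) = 1, exactly when 22 ∣ k.
The smallest positive such k is 22.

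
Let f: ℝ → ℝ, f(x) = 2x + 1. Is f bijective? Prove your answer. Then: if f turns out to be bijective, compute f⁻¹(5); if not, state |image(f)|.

Recall: injectivity means: for all a, b in the domain, f(a) = f(b) implies a = b.
Suppose f(a) = f(b). Then 2a + 1 = 2b + 1, hence 2a = 2b, therefore a = b.
For any y ∈ ℝ, x = (y − 1)/2 satisfies f(x) = y.
Hence f is bijective.
Since f is bijective, we compute f⁻¹(5) = (5 − 1)/2 = 2.

2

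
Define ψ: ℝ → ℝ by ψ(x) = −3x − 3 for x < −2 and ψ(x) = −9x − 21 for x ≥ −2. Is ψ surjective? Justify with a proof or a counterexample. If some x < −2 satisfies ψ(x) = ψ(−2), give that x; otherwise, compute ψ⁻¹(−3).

-2

Both pieces are strictly decreasing (slopes −3 and −9), so each is injective on its own interval.
The left piece maps (−∞, −2) onto (3, ∞); the right piece maps [−2, ∞) onto (−∞, −3].
The union (3, ∞) ∪ (−∞, −3] omits the interval between 3 and −3; in particular 3 has no preimage. So ψ is not surjective.
Because the two images are disjoint, no x < −2 has ψ(x) = ψ(−2), so we compute ψ⁻¹(−3): −3 lies in (−∞, −3], so solve −9x − 21 = −3: x = (−3 + 21)/(−9) = −2.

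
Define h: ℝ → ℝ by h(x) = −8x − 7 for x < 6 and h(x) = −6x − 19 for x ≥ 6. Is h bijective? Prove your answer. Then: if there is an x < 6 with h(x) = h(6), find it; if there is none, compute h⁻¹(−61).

Both pieces are strictly decreasing (slopes −8 and −6), so each is injective on its own interval.
The left piece maps (−∞, 6) onto (−55, ∞); the right piece maps [6, ∞) onto (−∞, −55].
Since −55 = −55, the images partition ℝ: h is injective and surjective, hence bijective.
Because the two images are disjoint, no x < 6 has h(x) = h(6), so we compute h⁻¹(−61): −61 lies in (−∞, −55], so solve −6x − 19 = −61: x = (−61 + 19)/(−6) = 7.

7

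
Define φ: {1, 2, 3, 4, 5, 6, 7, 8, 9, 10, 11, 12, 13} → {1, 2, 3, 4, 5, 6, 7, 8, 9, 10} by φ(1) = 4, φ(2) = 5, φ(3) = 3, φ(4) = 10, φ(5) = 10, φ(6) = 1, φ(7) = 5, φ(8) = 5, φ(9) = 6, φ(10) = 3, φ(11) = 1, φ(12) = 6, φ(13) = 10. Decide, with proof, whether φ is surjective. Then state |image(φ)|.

No element maps to 2, so φ is not surjective.
The image of φ is {1, 3, 4, 5, 6, 10}, which has 6 elements.

6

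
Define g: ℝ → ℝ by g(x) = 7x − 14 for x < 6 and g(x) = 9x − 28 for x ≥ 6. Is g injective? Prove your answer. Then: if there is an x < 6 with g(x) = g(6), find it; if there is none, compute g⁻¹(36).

Both pieces are strictly increasing (slopes 7 and 9), so each is injective on its own interval.
The left piece maps (−∞, 6) onto (−∞, 28); the right piece maps [6, ∞) onto [26, ∞).
These images overlap. In particular g(6) = 26 (right piece), and solving 7x − 14 = 26 on the left piece gives x = 40/7 < 6.
So g(40/7) = g(6) with 40/7 ≠ 6, and g is not injective. This x = 40/7 is the requested value below 6.

40/7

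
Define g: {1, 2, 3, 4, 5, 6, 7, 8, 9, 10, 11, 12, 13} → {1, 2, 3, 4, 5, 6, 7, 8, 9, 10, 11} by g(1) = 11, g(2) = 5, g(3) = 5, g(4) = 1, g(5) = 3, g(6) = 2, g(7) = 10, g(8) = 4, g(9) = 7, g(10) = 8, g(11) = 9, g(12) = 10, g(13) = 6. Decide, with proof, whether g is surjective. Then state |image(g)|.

11

Every element of the codomain has a preimage: 1 = g(4), 2 = g(6), 3 = g(5), 4 = g(8), 5 = g(2), 6 = g(13), 7 = g(9), 8 = g(10), 9 = g(11), 10 = g(7), 11 = g(1).
Hence g is surjective.
The image of g is {1, 2, 3, 4, 5, 6, 7, 8, 9, 10, 11}, which has 11 elements.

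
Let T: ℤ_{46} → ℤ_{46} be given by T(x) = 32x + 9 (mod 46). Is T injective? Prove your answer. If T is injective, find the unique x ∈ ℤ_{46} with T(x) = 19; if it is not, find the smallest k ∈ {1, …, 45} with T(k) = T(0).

23

We have gcd(32, 46) = 2 > 1. Taking a = 0 and b = 23: T(0) = 9 and T(23) = 32·23 + 9 = 745 ≡ 9 (mod 46).
So T(0) = T(23) while 0 ≠ 23, therefore T is not injective.
Since T is not injective, we find the least positive k with T(k) = T(0): this means 32k ≡ 0 (mod 46), i.e. 46 ∣ 32k. Since gcd(32, 46) = 2, dividing through by 2 this holds exactly when 23 ∣ 16k, and as gcd(16, 23) = 1, exactly when 23 ∣ k.
The smallest positive such k is 23.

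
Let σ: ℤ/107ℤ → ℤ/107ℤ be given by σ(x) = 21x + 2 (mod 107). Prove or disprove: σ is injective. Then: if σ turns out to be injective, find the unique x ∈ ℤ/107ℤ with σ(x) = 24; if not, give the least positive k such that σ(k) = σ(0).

52

Recall: σ is injective if σ(u) = σ(v) implies u = v.
If σ(u) = σ(v), then 21u ≡ 21v (mod 107). Because gcd(21, 107) = 1, we may cancel 21 to get u ≡ v (mod 107).
So σ is injective.
We now compute 21⁻¹ mod 107 explicitly. Euclid's algorithm: 107 = 5·21 + 2, 21 = 10·2 + 1; back-substituting gives 1 = 51·21 − 10·107, so 21⁻¹ ≡ 51 (mod 107).
Since σ is injective, we compute σ⁻¹(24): solve 21x + 2 ≡ 24 (mod 107), i.e. 21x ≡ 22 (mod 107).
Multiplying by 21⁻¹ = 51 gives x ≡ 51·22 = 1122 = 10·107 + 52 ≡ 52 (mod 107).
Check: σ(52) = 21·52 + 2 = 1094 = 10·107 + 24 ≡ 24 (mod 107).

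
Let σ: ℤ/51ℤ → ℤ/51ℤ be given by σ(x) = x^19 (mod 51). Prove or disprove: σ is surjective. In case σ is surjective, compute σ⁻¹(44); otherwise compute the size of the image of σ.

20

Computing x^19 mod 51 for each x (by repeated squaring, reducing mod 51 at every step), the values σ(0), σ(1), …, σ(50) are: 0, 1, 8, 27, 13, 23, 12, 37, 2, 15, 31, 5, 45, 4, 41, 9, 16, 17, 18, 25, 44, 30, 40, 29, 3, 19, 32, 48, 22, 11, 21, 7, 26, 33, 34, 35, 42, 10, 47, 6, 46, 20, 36, 49, 14, 39, 28, 38, 24, 43, 50.
Every element of ℤ/51ℤ appears exactly once in this list, so σ is a bijection, and in particular surjective.
Since σ is surjective, we read off the preimage of 44 from the same table: σ(20) = 44, so σ⁻¹(44) = 20.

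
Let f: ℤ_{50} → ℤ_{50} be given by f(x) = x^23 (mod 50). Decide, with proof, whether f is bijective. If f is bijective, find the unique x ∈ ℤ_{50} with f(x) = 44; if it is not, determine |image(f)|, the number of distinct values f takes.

42

f(0) = 0^23 = 0.
f(10): Repeated squaring mod 50: 10^1 ≡ 10, 10^2 ≡ 10² = 100 ≡ 0, 10^4 ≡ 0² = 0, 10^8 ≡ 0² = 0, 10^16 ≡ 0² = 0. Since 23 = 16 + 4 + 2 + 1, 10^23 ≡ 0·0·0·10: 0·0 = 0, then 0·0 = 0, then 0·10 = 0. So 10^23 ≡ 0 (mod 50).
So f(0) = f(10) = 0 while 0 ≠ 10, so f is not injective, hence not bijective.
Since f is not bijective, we determine |image(f)|. Computing x^23 mod 50 for each x (by repeated squaring, reducing mod 50 at every step), the values f(0), f(1), …, f(49) are: 0, 1, 8, 27, 14, 25, 16, 43, 12, 29, 0, 31, 28, 47, 44, 25, 46, 13, 32, 9, 0, 11, 48, 17, 24, 25, 26, 33, 2, 39, 0, 41, 18, 37, 4, 25, 6, 3, 22, 19, 0, 21, 38, 7, 34, 25, 36, 23, 42, 49.
The distinct values are {0, 1, 2, 3, 4, 6, 7, 8, 9, 11, 12, 13, 14, 16, 17, 18, 19, 21, 22, 23, 24, 25, 26, 27, 28, 29, 31, 32, 33, 34, 36, 37, 38, 39, 41, 42, 43, 44, 46, 47, 48, 49}; there are 42 of them.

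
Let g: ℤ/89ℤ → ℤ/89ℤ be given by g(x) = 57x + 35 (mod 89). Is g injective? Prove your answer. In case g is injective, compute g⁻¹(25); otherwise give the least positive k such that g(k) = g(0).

If g(a) = g(b), then 57a ≡ 57b (mod 89). Because gcd(57, 89) = 1, we may cancel 57 to get a ≡ b (mod 89).
Thus g is injective.
We now compute 57⁻¹ mod 89 explicitly. Euclid's algorithm: 89 = 1·57 + 32, 57 = 1·32 + 25, 32 = 1·25 + 7, 25 = 3·7 + 4, 7 = 1·4 + 3, 4 = 1·3 + 1; back-substituting gives 1 = 25·57 − 16·89, so 57⁻¹ ≡ 25 (mod 89).
Since g is injective, we compute g⁻¹(25): solve 57x + 35 ≡ 25 (mod 89), i.e. 57x ≡ 79 (mod 89).
Multiplying by 57⁻¹ = 25 gives x ≡ 25·79 = 1975 = 22·89 + 17 ≡ 17 (mod 89).
Check: g(17) = 57·17 + 35 = 1004 = 11·89 + 25 ≡ 25 (mod 89).

17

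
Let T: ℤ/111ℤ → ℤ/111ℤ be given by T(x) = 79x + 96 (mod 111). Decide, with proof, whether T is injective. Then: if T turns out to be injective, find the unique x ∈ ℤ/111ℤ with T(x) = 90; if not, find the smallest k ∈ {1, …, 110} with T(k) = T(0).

21

Suppose T(x_1) = T(x_2) in ℤ/111ℤ. Then 79x_1 + 96 ≡ 79x_2 + 96 (mod 111), thus 79(x_1 − x_2) ≡ 0 (mod 111).
Since gcd(79, 111) = 1, 79 is invertible modulo 111, hence x_1 − x_2 ≡ 0 (mod 111), i.e. x_1 = x_2.
Therefore T is injective.
We now compute 79⁻¹ mod 111 explicitly. Euclid's algorithm: 111 = 1·79 + 32, 79 = 2·32 + 15, 32 = 2·15 + 2, 15 = 7·2 + 1; back-substituting gives 1 = 52·79 − 37·111, so 79⁻¹ ≡ 52 (mod 111).
Since T is injective, we compute T⁻¹(90): solve 79x + 96 ≡ 90 (mod 111), i.e. 79x ≡ 105 (mod 111).
Multiplying by 79⁻¹ = 52 gives x ≡ 52·105 = 5460 = 49·111 + 21 ≡ 21 (mod 111).
Check: T(21) = 79·21 + 96 = 1755 = 15·111 + 90 ≡ 90 (mod 111).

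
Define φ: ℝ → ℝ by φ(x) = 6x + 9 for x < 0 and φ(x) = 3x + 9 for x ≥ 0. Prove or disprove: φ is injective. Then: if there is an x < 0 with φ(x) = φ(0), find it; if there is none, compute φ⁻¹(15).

Both pieces are strictly increasing (slopes 6 and 3), so each is injective on its own interval.
The left piece maps (−∞, 0) onto (−∞, 9); the right piece maps [0, ∞) onto [9, ∞).
These images are disjoint, so no value is attained by both pieces. Therefore φ is injective.
Because the two images are disjoint, no x < 0 has φ(x) = φ(0), so we compute φ⁻¹(15): 15 lies in [9, ∞), so solve 3x + 9 = 15: x = (15 − 9)/3 = 2.

2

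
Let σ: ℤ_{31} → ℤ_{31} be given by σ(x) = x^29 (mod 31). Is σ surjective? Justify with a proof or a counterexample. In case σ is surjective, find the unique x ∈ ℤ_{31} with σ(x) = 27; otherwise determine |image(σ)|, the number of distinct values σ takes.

Since 31 is prime, the nonzero elements of ℤ_{31} form a cyclic group of order 30.
As gcd(29, 30) = 1, raising to the 29th power is a bijection on this group: if x_1^29 ≡ x_2^29 then (x_1x_2^{−1})^29 = 1, and the only element of order dividing gcd(29, 30) = 1 is 1, so x_1 = x_2.
With σ(0) = 0 this makes σ injective on all of ℤ_{31}, hence bijective (finite equal-size domain and codomain). In particular σ is surjective.
Since σ is surjective, we find the preimage of 27. The inverse of x ↦ x^29 on (ℤ_{31})^× is x ↦ x^29, because 29·29 = 841 = 28·30 + 1 ≡ 1 (mod 30) and x^{30} = 1 for x ≠ 0 (Fermat). So σ⁻¹(27) = 27^29 mod 31.
Repeated squaring mod 31: 27^1 ≡ 27, 27^2 ≡ 27² = 729 ≡ 16, 27^4 ≡ 16² = 256 ≡ 8, 27^8 ≡ 8² = 64 ≡ 2, 27^16 ≡ 2² = 4. Since 29 = 16 + 8 + 4 + 1, 27^29 ≡ 4·2·8·27: 4·2 = 8, then 8·8 = 64 ≡ 2, then 2·27 = 54 ≡ 23. So 27^29 ≡ 23 (mod 31).
Hence σ⁻¹(27) = 23.

23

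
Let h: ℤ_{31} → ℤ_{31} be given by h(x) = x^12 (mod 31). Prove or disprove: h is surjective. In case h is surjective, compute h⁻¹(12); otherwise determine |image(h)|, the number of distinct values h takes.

h(1) = 1^12 = 1.
h(5): Repeated squaring mod 31: 5^1 ≡ 5, 5^2 ≡ 5² = 25, 5^4 ≡ 25² = 625 ≡ 5, 5^8 ≡ 5² = 25. Since 12 = 8 + 4, 5^12 ≡ 25·5: 25·5 = 125 ≡ 1. So 5^12 ≡ 1 (mod 31).
So h(1) = h(5) = 1 while 1 ≠ 5, thus h is not injective.
A non-injective map from the 31-element set ℤ_{31} to itself takes at most 30 distinct values, so it cannot be surjective. So h is not surjective.
Since h is not surjective, we determine |image(h)|. Computing x^12 mod 31 for each x (by repeated squaring, reducing mod 31 at every step), the values h(0), h(1), …, h(30) are: 0, 1, 4, 8, 16, 1, 1, 16, 2, 2, 4, 16, 4, 8, 2, 8, 8, 2, 8, 4, 16, 4, 2, 2, 16, 1, 1, 16, 8, 4, 1.
The distinct values are {0, 1, 2, 4, 8, 16}; there are 6 of them.

6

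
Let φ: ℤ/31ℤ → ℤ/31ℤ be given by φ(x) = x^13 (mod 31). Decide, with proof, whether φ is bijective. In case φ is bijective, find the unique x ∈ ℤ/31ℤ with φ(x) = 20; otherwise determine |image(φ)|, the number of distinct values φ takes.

18

Since 31 is prime, the nonzero elements of ℤ/31ℤ form a cyclic group of order 30.
As gcd(13, 30) = 1, raising to the 13th power is a bijection on this group: if u^13 ≡ v^13 then (uv^{−1})^13 = 1, and the only element of order dividing gcd(13, 30) = 1 is 1, so u = v.
With φ(0) = 0 this makes φ injective on all of ℤ/31ℤ, hence bijective (finite equal-size domain and codomain). In particular φ is bijective.
Since φ is bijective, we find the preimage of 20. The inverse of x ↦ x^13 on (ℤ/31ℤ)^× is x ↦ x^7, because 13·7 = 91 = 3·30 + 1 ≡ 1 (mod 30) and x^{30} = 1 for x ≠ 0 (Fermat). So φ⁻¹(20) = 20^7 mod 31.
Repeated squaring mod 31: 20^1 ≡ 20, 20^2 ≡ 20² = 400 ≡ 28, 20^4 ≡ 28² = 784 ≡ 9. Since 7 = 4 + 2 + 1, 20^7 ≡ 9·28·20: 9·28 = 252 ≡ 4, then 4·20 = 80 ≡ 18. So 20^7 ≡ 18 (mod 31).
Hence φ⁻¹(20) = 18.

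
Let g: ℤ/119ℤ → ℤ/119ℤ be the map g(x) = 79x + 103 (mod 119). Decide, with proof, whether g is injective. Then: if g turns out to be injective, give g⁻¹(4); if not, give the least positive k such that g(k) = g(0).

By definition, g is injective if g(a) = g(b) implies a = b.
Suppose g(a) = g(b) in ℤ/119ℤ. Then 79a + 103 ≡ 79b + 103 (mod 119), therefore 79(a − b) ≡ 0 (mod 119).
Since gcd(79, 119) = 1, 79 is invertible modulo 119, so a − b ≡ 0 (mod 119), i.e. a = b.
Hence g is injective.
We now compute 79⁻¹ mod 119 explicitly. Euclid's algorithm: 119 = 1·79 + 40, 79 = 1·40 + 39, 40 = 1·39 + 1; back-substituting gives 1 = 116·79 − 77·119, so 79⁻¹ ≡ 116 (mod 119).
Since g is injective, we find g⁻¹(4): we need 79x ≡ 4 − 103 ≡ 20 (mod 119). Using 79⁻¹ = 116: x ≡ 116·20 = 2320 = 19·119 + 59, so x = 59.
Check: g(59) = 79·59 + 103 = 4764 = 40·119 + 4 ≡ 4 (mod 119).

59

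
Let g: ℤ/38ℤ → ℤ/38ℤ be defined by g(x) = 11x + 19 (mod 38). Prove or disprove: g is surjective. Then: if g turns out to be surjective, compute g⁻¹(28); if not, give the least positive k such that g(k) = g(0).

Recall that g is surjective if every y in the codomain equals g(x) for some x in the domain.
Since gcd(11, 38) = 1, 11 is invertible modulo 38. Euclid's algorithm: 38 = 3·11 + 5, 11 = 2·5 + 1; back-substituting gives 1 = 7·11 − 2·38, so 11⁻¹ ≡ 7 (mod 38).
For any y ∈ ℤ/38ℤ, x = 7(y − 19) mod 38 satisfies g(x) = 11·7(y − 19) + 19 ≡ y (since 11·7 ≡ 1 mod 38). So every y has a preimage.
Hence g is surjective.
Since g is surjective, we compute g⁻¹(28): solve 11x + 19 ≡ 28 (mod 38), i.e. 11x ≡ 9 (mod 38).
Multiplying by 11⁻¹ = 7 gives x ≡ 7·9 = 63 = 1·38 + 25 ≡ 25 (mod 38).
Check: g(25) = 11·25 + 19 = 294 = 7·38 + 28 ≡ 28 (mod 38).

25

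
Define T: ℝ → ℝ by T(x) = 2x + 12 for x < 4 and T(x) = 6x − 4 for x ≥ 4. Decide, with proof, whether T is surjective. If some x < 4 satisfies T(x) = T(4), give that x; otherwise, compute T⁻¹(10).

Both pieces are strictly increasing (slopes 2 and 6), so each is injective on its own interval.
The left piece maps (−∞, 4) onto (−∞, 20); the right piece maps [4, ∞) onto [20, ∞).
These images together cover ℝ, so T is surjective.
Because the two images are disjoint, no x < 4 has T(x) = T(4), so we compute T⁻¹(10): 10 lies in (−∞, 20), so solve 2x + 12 = 10: x = (10 − 12)/2 = −1.

-1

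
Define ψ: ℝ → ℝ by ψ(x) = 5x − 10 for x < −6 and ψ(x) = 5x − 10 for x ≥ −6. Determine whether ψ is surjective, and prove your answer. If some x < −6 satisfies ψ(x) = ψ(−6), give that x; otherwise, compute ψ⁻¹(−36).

Both pieces are strictly increasing (slopes 5 and 5), so each is injective on its own interval.
The left piece maps (−∞, −6) onto (−∞, −40); the right piece maps [−6, ∞) onto [−40, ∞).
These images together cover ℝ, so ψ is surjective.
Because the two images are disjoint, no x < −6 has ψ(x) = ψ(−6), so we compute ψ⁻¹(−36): −36 lies in [−40, ∞), so solve 5x − 10 = −36: x = (−36 + 10)/5 = −26/5.

-26/5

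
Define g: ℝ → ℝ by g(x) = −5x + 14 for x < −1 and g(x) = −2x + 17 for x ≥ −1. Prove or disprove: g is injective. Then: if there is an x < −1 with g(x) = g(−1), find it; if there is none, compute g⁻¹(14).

3/2

Both pieces are strictly decreasing (slopes −5 and −2), so each is injective on its own interval.
The left piece maps (−∞, −1) onto (19, ∞); the right piece maps [−1, ∞) onto (−∞, 19].
These images are disjoint, so no value is attained by both pieces. Hence g is injective.
Because the two images are disjoint, no x < −1 has g(x) = g(−1), so we compute g⁻¹(14): 14 lies in (−∞, 19], so solve −2x + 17 = 14: x = (14 − 17)/(−2) = 3/2.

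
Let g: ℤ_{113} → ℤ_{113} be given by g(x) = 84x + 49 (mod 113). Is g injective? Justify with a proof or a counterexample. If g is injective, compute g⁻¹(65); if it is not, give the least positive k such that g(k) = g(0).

54

If g(x_1) = g(x_2), then 84x_1 ≡ 84x_2 (mod 113). Because gcd(84, 113) = 1, we may cancel 84 to get x_1 ≡ x_2 (mod 113).
Therefore g is injective.
We now compute 84⁻¹ mod 113 explicitly. Euclid's algorithm: 113 = 1·84 + 29, 84 = 2·29 + 26, 29 = 1·26 + 3, 26 = 8·3 + 2, 3 = 1·2 + 1; back-substituting gives 1 = 74·84 − 55·113, so 84⁻¹ ≡ 74 (mod 113).
Since g is injective, we find g⁻¹(65): we need 84x ≡ 65 − 49 ≡ 16 (mod 113). Using 84⁻¹ = 74: x ≡ 74·16 = 1184 = 10·113 + 54, so x = 54.
Check: g(54) = 84·54 + 49 = 4585 = 40·113 + 65 ≡ 65 (mod 113).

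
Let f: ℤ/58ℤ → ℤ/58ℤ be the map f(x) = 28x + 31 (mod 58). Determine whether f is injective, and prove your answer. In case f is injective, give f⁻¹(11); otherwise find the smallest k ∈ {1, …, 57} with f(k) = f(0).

29

We have gcd(28, 58) = 2 > 1. Taking u = 0 and v = 29: f(0) = 31 and f(29) = 28·29 + 31 = 843 ≡ 31 (mod 58).
So f(0) = f(29) while 0 ≠ 29, thus f is not injective.
Since f is not injective, we find the least positive k with f(k) = f(0): this means 28k ≡ 0 (mod 58), i.e. 58 ∣ 28k. Since gcd(28, 58) = 2, dividing through by 2 this holds exactly when 29 ∣ 14k, and as gcd(14, 29) = 1, exactly when 29 ∣ k.
The smallest positive such k is 29.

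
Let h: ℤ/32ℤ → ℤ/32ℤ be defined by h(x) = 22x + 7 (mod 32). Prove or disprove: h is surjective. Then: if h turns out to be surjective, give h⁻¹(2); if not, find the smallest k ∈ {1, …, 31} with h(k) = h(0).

Since gcd(22, 32) = 2, we have 22x ≡ 0 (mod 2) for all x, so h(x) ≡ 1 (mod 2).
But 0 ≢ 1 (mod 2), so 0 ∈ ℤ/32ℤ has no preimage. So h is not surjective.
Since h is not surjective, we find the least positive k with h(k) = h(0): this means 22k ≡ 0 (mod 32), i.e. 32 ∣ 22k. Since gcd(22, 32) = 2, dividing through by 2 this holds exactly when 16 ∣ 11k, and as gcd(11, 16) = 1, exactly when 16 ∣ k.
The smallest positive such k is 16.

16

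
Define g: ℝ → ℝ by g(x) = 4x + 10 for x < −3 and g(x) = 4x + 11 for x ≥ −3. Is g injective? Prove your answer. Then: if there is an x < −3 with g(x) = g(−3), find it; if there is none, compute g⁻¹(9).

Both pieces are strictly increasing (slopes 4 and 4), so each is injective on its own interval.
The left piece maps (−∞, −3) onto (−∞, −2); the right piece maps [−3, ∞) onto [−1, ∞).
These images are disjoint, so no value is attained by both pieces. Therefore g is injective.
Because the two images are disjoint, no x < −3 has g(x) = g(−3), so we compute g⁻¹(9): 9 lies in [−1, ∞), so solve 4x + 11 = 9: x = (9 − 11)/4 = −1/2.

-1/2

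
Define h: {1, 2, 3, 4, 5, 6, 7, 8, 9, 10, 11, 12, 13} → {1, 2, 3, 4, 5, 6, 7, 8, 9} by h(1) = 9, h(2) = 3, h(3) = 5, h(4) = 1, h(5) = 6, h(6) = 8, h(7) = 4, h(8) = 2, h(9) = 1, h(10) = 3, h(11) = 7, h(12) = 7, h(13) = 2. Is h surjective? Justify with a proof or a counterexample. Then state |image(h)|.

Every element of the codomain has a preimage: 1 = h(4), 2 = h(8), 3 = h(2), 4 = h(7), 5 = h(3), 6 = h(5), 7 = h(11), 8 = h(6), 9 = h(1).
Therefore h is surjective.
The image of h is {1, 2, 3, 4, 5, 6, 7, 8, 9}, which has 9 elements.

9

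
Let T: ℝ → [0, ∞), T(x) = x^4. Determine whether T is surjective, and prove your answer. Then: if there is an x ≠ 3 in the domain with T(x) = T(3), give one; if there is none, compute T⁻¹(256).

-3

For any y ∈ [0, ∞), x = y^{1/4} ∈ ℝ satisfies x^4 = y, so T is surjective.
For the follow-up, such an x exists: taking x = −3 ∈ ℝ gives T(−3) = 81 = T(3) with −3 ≠ 3.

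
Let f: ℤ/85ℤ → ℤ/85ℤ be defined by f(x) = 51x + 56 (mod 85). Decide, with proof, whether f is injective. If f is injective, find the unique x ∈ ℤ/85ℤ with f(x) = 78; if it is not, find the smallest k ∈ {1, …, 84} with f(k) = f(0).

We have gcd(51, 85) = 17 > 1. Taking u = 0 and v = 5: f(0) = 56 and f(5) = 51·5 + 56 = 311 ≡ 56 (mod 85).
So f(0) = f(5) while 0 ≠ 5, so f is not injective.
Since f is not injective, we find the least positive k with f(k) = f(0): this means 51k ≡ 0 (mod 85), i.e. 85 ∣ 51k. Since gcd(51, 85) = 17, dividing through by 17 this holds exactly when 5 ∣ 3k, and as gcd(3, 5) = 1, exactly when 5 ∣ k.
The smallest positive such k is 5.

5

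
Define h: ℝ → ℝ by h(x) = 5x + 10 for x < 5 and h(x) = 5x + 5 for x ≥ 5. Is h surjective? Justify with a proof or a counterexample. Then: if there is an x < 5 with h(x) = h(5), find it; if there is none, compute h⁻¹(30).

4

Both pieces are strictly increasing (slopes 5 and 5), so each is injective on its own interval.
The left piece maps (−∞, 5) onto (−∞, 35); the right piece maps [5, ∞) onto [30, ∞).
The union (−∞, 35) ∪ [30, ∞) covers ℝ, so h is surjective.
For the follow-up: the images overlap, so an x < 5 with h(x) = h(5) exists. h(5) = 30; solving 5x + 10 = 30 for x < 5 gives x = (30 − 10)/5 = 4.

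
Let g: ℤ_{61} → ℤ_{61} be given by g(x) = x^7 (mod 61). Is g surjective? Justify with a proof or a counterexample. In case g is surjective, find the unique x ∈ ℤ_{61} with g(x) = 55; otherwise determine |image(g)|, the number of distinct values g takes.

59

Since 61 is prime, the nonzero elements of ℤ_{61} form a cyclic group of order 60.
As gcd(7, 60) = 1, raising to the 7th power is a bijection on this group: if x_1^7 ≡ x_2^7 then (x_1x_2^{−1})^7 = 1, and the only element of order dividing gcd(7, 60) = 1 is 1, so x_1 = x_2.
With g(0) = 0 this makes g injective on all of ℤ_{61}, hence bijective (finite equal-size domain and codomain). In particular g is surjective.
Since g is surjective, we find the preimage of 55. The inverse of x ↦ x^7 on (ℤ_{61})^× is x ↦ x^43, because 7·43 = 301 = 5·60 + 1 ≡ 1 (mod 60) and x^{60} = 1 for x ≠ 0 (Fermat). So g⁻¹(55) = 55^43 mod 61.
Repeated squaring mod 61: 55^1 ≡ 55, 55^2 ≡ 55² = 3025 ≡ 36, 55^4 ≡ 36² = 1296 ≡ 15, 55^8 ≡ 15² = 225 ≡ 42, 55^16 ≡ 42² = 1764 ≡ 56, 55^32 ≡ 56² = 3136 ≡ 25. Since 43 = 32 + 8 + 2 + 1, 55^43 ≡ 25·42·36·55: 25·42 = 1050 ≡ 13, then 13·36 = 468 ≡ 41, then 41·55 = 2255 ≡ 59. So 55^43 ≡ 59 (mod 61).
Hence g⁻¹(55) = 59.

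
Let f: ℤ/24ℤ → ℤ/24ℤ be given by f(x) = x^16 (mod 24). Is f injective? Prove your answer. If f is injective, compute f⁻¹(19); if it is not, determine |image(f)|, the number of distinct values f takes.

f(2): Repeated squaring mod 24: 2^1 ≡ 2, 2^2 ≡ 2² = 4, 2^4 ≡ 4² = 16, 2^8 ≡ 16² = 256 ≡ 16, 2^16 ≡ 16² = 256 ≡ 16. So 2^16 ≡ 16 (mod 24).
f(4): Repeated squaring mod 24: 4^1 ≡ 4, 4^2 ≡ 4² = 16, 4^4 ≡ 16² = 256 ≡ 16, 4^8 ≡ 16² = 256 ≡ 16, 4^16 ≡ 16² = 256 ≡ 16. So 4^16 ≡ 16 (mod 24).
So f(2) = f(4) = 16 while 2 ≠ 4, therefore f is not injective.
Since f is not injective, we determine |image(f)|. Computing x^16 mod 24 for each x (by repeated squaring, reducing mod 24 at every step), the values f(0), f(1), …, f(23) are: 0, 1, 16, 9, 16, 1, 0, 1, 16, 9, 16, 1, 0, 1, 16, 9, 16, 1, 0, 1, 16, 9, 16, 1.
The distinct values are {0, 1, 9, 16}; there are 4 of them.

4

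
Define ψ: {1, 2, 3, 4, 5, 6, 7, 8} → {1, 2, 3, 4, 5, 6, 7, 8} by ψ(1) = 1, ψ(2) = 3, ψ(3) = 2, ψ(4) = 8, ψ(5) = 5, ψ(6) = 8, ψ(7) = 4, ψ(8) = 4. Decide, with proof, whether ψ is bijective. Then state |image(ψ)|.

ψ(4) = 8 = ψ(6) with 4 ≠ 6, so ψ is not injective, hence not bijective.
The image of ψ is {1, 2, 3, 4, 5, 8}, which has 6 elements.

6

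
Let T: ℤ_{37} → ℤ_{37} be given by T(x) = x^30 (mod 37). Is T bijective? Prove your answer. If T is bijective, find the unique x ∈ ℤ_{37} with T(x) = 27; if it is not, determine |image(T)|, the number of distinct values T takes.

7

T(3): Repeated squaring mod 37: 3^1 ≡ 3, 3^2 ≡ 3² = 9, 3^4 ≡ 9² = 81 ≡ 7, 3^8 ≡ 7² = 49 ≡ 12, 3^16 ≡ 12² = 144 ≡ 33. Since 30 = 16 + 8 + 4 + 2, 3^30 ≡ 33·12·7·9: 33·12 = 396 ≡ 26, then 26·7 = 182 ≡ 34, then 34·9 = 306 ≡ 10. So 3^30 ≡ 10 (mod 37).
T(4): Repeated squaring mod 37: 4^1 ≡ 4, 4^2 ≡ 4² = 16, 4^4 ≡ 16² = 256 ≡ 34, 4^8 ≡ 34² = 1156 ≡ 9, 4^16 ≡ 9² = 81 ≡ 7. Since 30 = 16 + 8 + 4 + 2, 4^30 ≡ 7·9·34·16: 7·9 = 63 ≡ 26, then 26·34 = 884 ≡ 33, then 33·16 = 528 ≡ 10. So 4^30 ≡ 10 (mod 37).
So T(3) = T(4) = 10 while 3 ≠ 4, thus T is not injective, hence not bijective.
Since T is not bijective, we determine |image(T)|. Computing x^30 mod 37 for each x (by repeated squaring, reducing mod 37 at every step), the values T(0), T(1), …, T(36) are: 0, 1, 11, 10, 10, 27, 36, 10, 36, 26, 1, 1, 26, 27, 36, 11, 26, 11, 27, 27, 11, 26, 11, 36, 27, 26, 1, 1, 26, 36, 10, 36, 27, 10, 10, 11, 1.
The distinct values are {0, 1, 10, 11, 26, 27, 36}; there are 7 of them.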